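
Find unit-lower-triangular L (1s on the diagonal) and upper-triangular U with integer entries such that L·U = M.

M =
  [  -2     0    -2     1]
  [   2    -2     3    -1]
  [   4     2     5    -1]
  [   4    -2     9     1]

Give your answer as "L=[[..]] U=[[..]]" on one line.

L=[[1,0,0,0],[-1,1,0,0],[-2,-1,1,0],[-2,1,2,1]] U=[[-2,0,-2,1],[0,-2,1,0],[0,0,2,1],[0,0,0,1]]

  r1 -= -1·r0 → [0,-2,1,0]
  r2 -= -2·r0 → [0,2,1,1]
  r3 -= -2·r0 → [0,-2,5,3]
  r2 -= -1·r1 → [0,0,2,1]
  r3 -= 1·r1 → [0,0,4,3]
  r3 -= 2·r2 → [0,0,0,1]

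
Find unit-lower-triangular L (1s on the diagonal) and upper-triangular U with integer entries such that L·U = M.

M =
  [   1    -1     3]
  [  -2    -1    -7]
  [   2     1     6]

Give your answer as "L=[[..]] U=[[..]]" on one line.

  r1 -= -2·r0 → [0,-3,-1]
  r2 -= 2·r0 → [0,3,0]
  r2 -= -1·r1 → [0,0,-1]

L=[[1,0,0],[-2,1,0],[2,-1,1]] U=[[1,-1,3],[0,-3,-1],[0,0,-1]]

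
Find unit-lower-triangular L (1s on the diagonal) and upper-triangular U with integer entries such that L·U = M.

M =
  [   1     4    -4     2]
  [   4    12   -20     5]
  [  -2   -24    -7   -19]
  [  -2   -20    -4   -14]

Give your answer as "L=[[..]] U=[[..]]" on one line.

L=[[1,0,0,0],[4,1,0,0],[-2,4,1,0],[-2,3,0,1]] U=[[1,4,-4,2],[0,-4,-4,-3],[0,0,1,-3],[0,0,0,-1]]

  r1 -= 4·r0 → [0,-4,-4,-3]
  r2 -= -2·r0 → [0,-16,-15,-15]
  r3 -= -2·r0 → [0,-12,-12,-10]
  r2 -= 4·r1 → [0,0,1,-3]
  r3 -= 3·r1 → [0,0,0,-1]
  r3 -= 0·r2 → [0,0,0,-1]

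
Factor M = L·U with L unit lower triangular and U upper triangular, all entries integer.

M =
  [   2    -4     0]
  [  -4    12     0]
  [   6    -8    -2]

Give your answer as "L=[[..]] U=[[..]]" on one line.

  R1 -= -2·R0 → [0,4,0]
  R2 -= 3·R0 → [0,4,-2]
  R2 -= 1·R1 → [0,0,-2]

L=[[1,0,0],[-2,1,0],[3,1,1]] U=[[2,-4,0],[0,4,0],[0,0,-2]]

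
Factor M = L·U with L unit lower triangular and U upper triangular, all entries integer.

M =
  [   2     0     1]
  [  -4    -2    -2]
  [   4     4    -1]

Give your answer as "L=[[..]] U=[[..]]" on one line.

  row1 -= -2·row0 → [0,-2,0]
  row2 -= 2·row0 → [0,4,-3]
  row2 -= -2·row1 → [0,0,-3]

L=[[1,0,0],[-2,1,0],[2,-2,1]] U=[[2,0,1],[0,-2,0],[0,0,-3]]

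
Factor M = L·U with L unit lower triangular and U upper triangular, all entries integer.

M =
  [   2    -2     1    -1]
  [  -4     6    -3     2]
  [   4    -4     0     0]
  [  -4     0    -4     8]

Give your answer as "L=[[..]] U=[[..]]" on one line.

L=[[1,0,0,0],[-2,1,0,0],[2,0,1,0],[-2,-2,2,1]] U=[[2,-2,1,-1],[0,2,-1,0],[0,0,-2,2],[0,0,0,2]]

  R1 -= -2·R0 → [0,2,-1,0]
  R2 -= 2·R0 → [0,0,-2,2]
  R3 -= -2·R0 → [0,-4,-2,6]
  R2 -= 0·R1 → [0,0,-2,2]
  R3 -= -2·R1 → [0,0,-4,6]
  R3 -= 2·R2 → [0,0,0,2]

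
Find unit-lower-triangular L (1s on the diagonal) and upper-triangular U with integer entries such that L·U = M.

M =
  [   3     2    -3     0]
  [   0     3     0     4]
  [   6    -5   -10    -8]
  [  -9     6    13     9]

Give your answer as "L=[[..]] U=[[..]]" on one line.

  row1 -= 0·row0 → [0,3,0,4]
  row2 -= 2·row0 → [0,-9,-4,-8]
  row3 -= -3·row0 → [0,12,4,9]
  row2 -= -3·row1 → [0,0,-4,4]
  row3 -= 4·row1 → [0,0,4,-7]
  row3 -= -1·row2 → [0,0,0,-3]

L=[[1,0,0,0],[0,1,0,0],[2,-3,1,0],[-3,4,-1,1]] U=[[3,2,-3,0],[0,3,0,4],[0,0,-4,4],[0,0,0,-3]]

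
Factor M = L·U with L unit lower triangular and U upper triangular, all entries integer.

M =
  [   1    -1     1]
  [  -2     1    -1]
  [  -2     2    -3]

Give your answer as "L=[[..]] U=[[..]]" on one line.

L=[[1,0,0],[-2,1,0],[-2,0,1]] U=[[1,-1,1],[0,-1,1],[0,0,-1]]

  R1 -= -2·R0 → [0,-1,1]
  R2 -= -2·R0 → [0,0,-1]
  R2 -= 0·R1 → [0,0,-1]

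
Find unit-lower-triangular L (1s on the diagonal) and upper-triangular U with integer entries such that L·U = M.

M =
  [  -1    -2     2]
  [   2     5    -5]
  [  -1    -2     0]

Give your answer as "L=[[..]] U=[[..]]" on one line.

  R1 -= -2·R0 → [0,1,-1]
  R2 -= 1·R0 → [0,0,-2]
  R2 -= 0·R1 → [0,0,-2]

L=[[1,0,0],[-2,1,0],[1,0,1]] U=[[-1,-2,2],[0,1,-1],[0,0,-2]]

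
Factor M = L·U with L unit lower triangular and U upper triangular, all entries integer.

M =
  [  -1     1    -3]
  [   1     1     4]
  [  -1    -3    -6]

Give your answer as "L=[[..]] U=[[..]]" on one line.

L=[[1,0,0],[-1,1,0],[1,-2,1]] U=[[-1,1,-3],[0,2,1],[0,0,-1]]

  row1 -= -1·row0 → [0,2,1]
  row2 -= 1·row0 → [0,-4,-3]
  row2 -= -2·row1 → [0,0,-1]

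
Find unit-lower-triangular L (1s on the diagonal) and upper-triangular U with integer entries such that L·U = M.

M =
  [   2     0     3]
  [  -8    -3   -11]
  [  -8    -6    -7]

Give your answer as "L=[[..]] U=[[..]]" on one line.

L=[[1,0,0],[-4,1,0],[-4,2,1]] U=[[2,0,3],[0,-3,1],[0,0,3]]

  r1 -= -4·r0 → [0,-3,1]
  r2 -= -4·r0 → [0,-6,5]
  r2 -= 2·r1 → [0,0,3]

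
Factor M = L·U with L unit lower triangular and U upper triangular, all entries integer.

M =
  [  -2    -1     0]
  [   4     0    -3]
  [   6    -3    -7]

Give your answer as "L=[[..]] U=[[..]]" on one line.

L=[[1,0,0],[-2,1,0],[-3,3,1]] U=[[-2,-1,0],[0,-2,-3],[0,0,2]]

  R1 -= -2·R0 → [0,-2,-3]
  R2 -= -3·R0 → [0,-6,-7]
  R2 -= 3·R1 → [0,0,2]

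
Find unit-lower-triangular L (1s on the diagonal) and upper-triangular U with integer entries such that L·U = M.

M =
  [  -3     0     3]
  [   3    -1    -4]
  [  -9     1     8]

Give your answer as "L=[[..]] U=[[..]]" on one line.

L=[[1,0,0],[-1,1,0],[3,-1,1]] U=[[-3,0,3],[0,-1,-1],[0,0,-2]]

  row1 -= -1·row0 → [0,-1,-1]
  row2 -= 3·row0 → [0,1,-1]
  row2 -= -1·row1 → [0,0,-2]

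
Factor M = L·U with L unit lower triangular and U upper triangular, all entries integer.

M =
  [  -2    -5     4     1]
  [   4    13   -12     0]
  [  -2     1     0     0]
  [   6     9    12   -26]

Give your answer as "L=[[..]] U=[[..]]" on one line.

  R1 -= -2·R0 → [0,3,-4,2]
  R2 -= 1·R0 → [0,6,-4,-1]
  R3 -= -3·R0 → [0,-6,24,-23]
  R2 -= 2·R1 → [0,0,4,-5]
  R3 -= -2·R1 → [0,0,16,-19]
  R3 -= 4·R2 → [0,0,0,1]

L=[[1,0,0,0],[-2,1,0,0],[1,2,1,0],[-3,-2,4,1]] U=[[-2,-5,4,1],[0,3,-4,2],[0,0,4,-5],[0,0,0,1]]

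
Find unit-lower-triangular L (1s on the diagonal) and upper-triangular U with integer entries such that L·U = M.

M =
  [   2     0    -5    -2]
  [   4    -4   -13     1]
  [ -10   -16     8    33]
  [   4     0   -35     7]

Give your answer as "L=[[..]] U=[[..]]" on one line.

L=[[1,0,0,0],[2,1,0,0],[-5,4,1,0],[2,0,5,1]] U=[[2,0,-5,-2],[0,-4,-3,5],[0,0,-5,3],[0,0,0,-4]]

  R1 -= 2·R0 → [0,-4,-3,5]
  R2 -= -5·R0 → [0,-16,-17,23]
  R3 -= 2·R0 → [0,0,-25,11]
  R2 -= 4·R1 → [0,0,-5,3]
  R3 -= 0·R1 → [0,0,-25,11]
  R3 -= 5·R2 → [0,0,0,-4]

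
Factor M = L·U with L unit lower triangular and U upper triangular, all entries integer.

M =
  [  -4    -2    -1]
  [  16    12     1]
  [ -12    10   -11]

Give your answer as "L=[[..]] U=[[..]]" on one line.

  r1 -= -4·r0 → [0,4,-3]
  r2 -= 3·r0 → [0,16,-8]
  r2 -= 4·r1 → [0,0,4]

L=[[1,0,0],[-4,1,0],[3,4,1]] U=[[-4,-2,-1],[0,4,-3],[0,0,4]]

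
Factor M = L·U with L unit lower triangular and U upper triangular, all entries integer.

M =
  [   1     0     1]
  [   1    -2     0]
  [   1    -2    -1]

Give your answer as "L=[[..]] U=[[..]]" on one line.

L=[[1,0,0],[1,1,0],[1,1,1]] U=[[1,0,1],[0,-2,-1],[0,0,-1]]

  row1 -= 1·row0 → [0,-2,-1]
  row2 -= 1·row0 → [0,-2,-2]
  row2 -= 1·row1 → [0,0,-1]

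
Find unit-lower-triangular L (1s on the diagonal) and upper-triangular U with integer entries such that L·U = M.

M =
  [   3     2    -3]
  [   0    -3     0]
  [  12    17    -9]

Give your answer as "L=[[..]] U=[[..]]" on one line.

L=[[1,0,0],[0,1,0],[4,-3,1]] U=[[3,2,-3],[0,-3,0],[0,0,3]]

  r1 -= 0·r0 → [0,-3,0]
  r2 -= 4·r0 → [0,9,3]
  r2 -= -3·r1 → [0,0,3]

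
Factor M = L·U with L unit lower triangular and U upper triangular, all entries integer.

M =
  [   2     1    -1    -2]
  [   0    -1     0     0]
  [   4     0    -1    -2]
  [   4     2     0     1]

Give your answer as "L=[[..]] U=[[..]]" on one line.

L=[[1,0,0,0],[0,1,0,0],[2,2,1,0],[2,0,2,1]] U=[[2,1,-1,-2],[0,-1,0,0],[0,0,1,2],[0,0,0,1]]

  row1 -= 0·row0 → [0,-1,0,0]
  row2 -= 2·row0 → [0,-2,1,2]
  row3 -= 2·row0 → [0,0,2,5]
  row2 -= 2·row1 → [0,0,1,2]
  row3 -= 0·row1 → [0,0,2,5]
  row3 -= 2·row2 → [0,0,0,1]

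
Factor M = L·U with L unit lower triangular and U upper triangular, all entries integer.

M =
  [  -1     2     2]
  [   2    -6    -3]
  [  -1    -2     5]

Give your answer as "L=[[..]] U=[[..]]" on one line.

  r1 -= -2·r0 → [0,-2,1]
  r2 -= 1·r0 → [0,-4,3]
  r2 -= 2·r1 → [0,0,1]

L=[[1,0,0],[-2,1,0],[1,2,1]] U=[[-1,2,2],[0,-2,1],[0,0,1]]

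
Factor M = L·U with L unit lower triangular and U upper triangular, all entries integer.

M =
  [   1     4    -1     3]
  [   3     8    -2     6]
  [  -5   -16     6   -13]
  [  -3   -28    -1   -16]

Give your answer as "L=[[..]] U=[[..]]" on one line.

L=[[1,0,0,0],[3,1,0,0],[-5,-1,1,0],[-3,4,-4,1]] U=[[1,4,-1,3],[0,-4,1,-3],[0,0,2,-1],[0,0,0,1]]

  row1 -= 3·row0 → [0,-4,1,-3]
  row2 -= -5·row0 → [0,4,1,2]
  row3 -= -3·row0 → [0,-16,-4,-7]
  row2 -= -1·row1 → [0,0,2,-1]
  row3 -= 4·row1 → [0,0,-8,5]
  row3 -= -4·row2 → [0,0,0,1]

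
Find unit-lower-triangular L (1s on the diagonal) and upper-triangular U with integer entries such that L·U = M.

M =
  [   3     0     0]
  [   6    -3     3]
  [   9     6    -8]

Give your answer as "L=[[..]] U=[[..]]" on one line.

L=[[1,0,0],[2,1,0],[3,-2,1]] U=[[3,0,0],[0,-3,3],[0,0,-2]]

  r1 -= 2·r0 → [0,-3,3]
  r2 -= 3·r0 → [0,6,-8]
  r2 -= -2·r1 → [0,0,-2]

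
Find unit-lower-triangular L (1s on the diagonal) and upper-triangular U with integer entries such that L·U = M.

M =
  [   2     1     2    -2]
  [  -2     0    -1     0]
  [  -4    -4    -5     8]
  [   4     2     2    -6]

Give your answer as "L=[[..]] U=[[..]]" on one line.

L=[[1,0,0,0],[-1,1,0,0],[-2,-2,1,0],[2,0,-2,1]] U=[[2,1,2,-2],[0,1,1,-2],[0,0,1,0],[0,0,0,-2]]

  row1 -= -1·row0 → [0,1,1,-2]
  row2 -= -2·row0 → [0,-2,-1,4]
  row3 -= 2·row0 → [0,0,-2,-2]
  row2 -= -2·row1 → [0,0,1,0]
  row3 -= 0·row1 → [0,0,-2,-2]
  row3 -= -2·row2 → [0,0,0,-2]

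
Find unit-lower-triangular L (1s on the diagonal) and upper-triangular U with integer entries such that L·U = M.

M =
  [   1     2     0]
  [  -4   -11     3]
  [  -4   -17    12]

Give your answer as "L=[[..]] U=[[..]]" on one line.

  r1 -= -4·r0 → [0,-3,3]
  r2 -= -4·r0 → [0,-9,12]
  r2 -= 3·r1 → [0,0,3]

L=[[1,0,0],[-4,1,0],[-4,3,1]] U=[[1,2,0],[0,-3,3],[0,0,3]]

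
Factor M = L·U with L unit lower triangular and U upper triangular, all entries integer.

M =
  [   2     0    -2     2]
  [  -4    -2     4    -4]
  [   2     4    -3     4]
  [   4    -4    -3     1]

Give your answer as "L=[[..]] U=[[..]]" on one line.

L=[[1,0,0,0],[-2,1,0,0],[1,-2,1,0],[2,2,-1,1]] U=[[2,0,-2,2],[0,-2,0,0],[0,0,-1,2],[0,0,0,-1]]

  R1 -= -2·R0 → [0,-2,0,0]
  R2 -= 1·R0 → [0,4,-1,2]
  R3 -= 2·R0 → [0,-4,1,-3]
  R2 -= -2·R1 → [0,0,-1,2]
  R3 -= 2·R1 → [0,0,1,-3]
  R3 -= -1·R2 → [0,0,0,-1]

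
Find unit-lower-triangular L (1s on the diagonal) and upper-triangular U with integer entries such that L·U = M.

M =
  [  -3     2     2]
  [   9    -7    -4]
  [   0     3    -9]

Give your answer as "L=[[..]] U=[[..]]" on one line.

L=[[1,0,0],[-3,1,0],[0,-3,1]] U=[[-3,2,2],[0,-1,2],[0,0,-3]]

  R1 -= -3·R0 → [0,-1,2]
  R2 -= 0·R0 → [0,3,-9]
  R2 -= -3·R1 → [0,0,-3]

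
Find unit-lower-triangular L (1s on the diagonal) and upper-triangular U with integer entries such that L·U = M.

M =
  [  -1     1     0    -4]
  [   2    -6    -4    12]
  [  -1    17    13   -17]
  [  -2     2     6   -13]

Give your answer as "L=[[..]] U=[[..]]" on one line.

L=[[1,0,0,0],[-2,1,0,0],[1,-4,1,0],[2,0,-2,1]] U=[[-1,1,0,-4],[0,-4,-4,4],[0,0,-3,3],[0,0,0,1]]

  r1 -= -2·r0 → [0,-4,-4,4]
  r2 -= 1·r0 → [0,16,13,-13]
  r3 -= 2·r0 → [0,0,6,-5]
  r2 -= -4·r1 → [0,0,-3,3]
  r3 -= 0·r1 → [0,0,6,-5]
  r3 -= -2·r2 → [0,0,0,1]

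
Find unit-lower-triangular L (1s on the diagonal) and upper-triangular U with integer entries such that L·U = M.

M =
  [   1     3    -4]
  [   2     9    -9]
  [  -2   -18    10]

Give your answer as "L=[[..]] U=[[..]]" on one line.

  r1 -= 2·r0 → [0,3,-1]
  r2 -= -2·r0 → [0,-12,2]
  r2 -= -4·r1 → [0,0,-2]

L=[[1,0,0],[2,1,0],[-2,-4,1]] U=[[1,3,-4],[0,3,-1],[0,0,-2]]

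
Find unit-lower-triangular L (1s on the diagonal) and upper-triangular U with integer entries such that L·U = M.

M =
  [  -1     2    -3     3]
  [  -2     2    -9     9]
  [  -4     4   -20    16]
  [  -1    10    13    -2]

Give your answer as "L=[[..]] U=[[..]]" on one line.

  r1 -= 2·r0 → [0,-2,-3,3]
  r2 -= 4·r0 → [0,-4,-8,4]
  r3 -= 1·r0 → [0,8,16,-5]
  r2 -= 2·r1 → [0,0,-2,-2]
  r3 -= -4·r1 → [0,0,4,7]
  r3 -= -2·r2 → [0,0,0,3]

L=[[1,0,0,0],[2,1,0,0],[4,2,1,0],[1,-4,-2,1]] U=[[-1,2,-3,3],[0,-2,-3,3],[0,0,-2,-2],[0,0,0,3]]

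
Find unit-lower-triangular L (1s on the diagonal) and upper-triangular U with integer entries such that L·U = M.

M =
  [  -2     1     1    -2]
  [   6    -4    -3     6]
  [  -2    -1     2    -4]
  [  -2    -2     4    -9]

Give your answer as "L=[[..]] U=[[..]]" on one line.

L=[[1,0,0,0],[-3,1,0,0],[1,2,1,0],[1,3,3,1]] U=[[-2,1,1,-2],[0,-1,0,0],[0,0,1,-2],[0,0,0,-1]]

  r1 -= -3·r0 → [0,-1,0,0]
  r2 -= 1·r0 → [0,-2,1,-2]
  r3 -= 1·r0 → [0,-3,3,-7]
  r2 -= 2·r1 → [0,0,1,-2]
  r3 -= 3·r1 → [0,0,3,-7]
  r3 -= 3·r2 → [0,0,0,-1]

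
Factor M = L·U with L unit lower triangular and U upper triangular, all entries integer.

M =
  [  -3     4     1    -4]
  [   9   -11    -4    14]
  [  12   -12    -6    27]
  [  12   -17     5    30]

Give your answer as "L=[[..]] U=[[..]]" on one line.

L=[[1,0,0,0],[-3,1,0,0],[-4,4,1,0],[-4,-1,4,1]] U=[[-3,4,1,-4],[0,1,-1,2],[0,0,2,3],[0,0,0,4]]

  r1 -= -3·r0 → [0,1,-1,2]
  r2 -= -4·r0 → [0,4,-2,11]
  r3 -= -4·r0 → [0,-1,9,14]
  r2 -= 4·r1 → [0,0,2,3]
  r3 -= -1·r1 → [0,0,8,16]
  r3 -= 4·r2 → [0,0,0,4]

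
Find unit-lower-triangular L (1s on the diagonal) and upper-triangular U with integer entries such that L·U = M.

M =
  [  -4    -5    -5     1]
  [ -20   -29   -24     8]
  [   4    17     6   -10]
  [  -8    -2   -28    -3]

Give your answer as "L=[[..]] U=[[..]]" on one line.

  r1 -= 5·r0 → [0,-4,1,3]
  r2 -= -1·r0 → [0,12,1,-9]
  r3 -= 2·r0 → [0,8,-18,-5]
  r2 -= -3·r1 → [0,0,4,0]
  r3 -= -2·r1 → [0,0,-16,1]
  r3 -= -4·r2 → [0,0,0,1]

L=[[1,0,0,0],[5,1,0,0],[-1,-3,1,0],[2,-2,-4,1]] U=[[-4,-5,-5,1],[0,-4,1,3],[0,0,4,0],[0,0,0,1]]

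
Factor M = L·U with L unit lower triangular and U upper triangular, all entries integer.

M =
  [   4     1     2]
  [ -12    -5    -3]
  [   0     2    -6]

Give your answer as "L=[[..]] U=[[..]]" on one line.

  R1 -= -3·R0 → [0,-2,3]
  R2 -= 0·R0 → [0,2,-6]
  R2 -= -1·R1 → [0,0,-3]

L=[[1,0,0],[-3,1,0],[0,-1,1]] U=[[4,1,2],[0,-2,3],[0,0,-3]]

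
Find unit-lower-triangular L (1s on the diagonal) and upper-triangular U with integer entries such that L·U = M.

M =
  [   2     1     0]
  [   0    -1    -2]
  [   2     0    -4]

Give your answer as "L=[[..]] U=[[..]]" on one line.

  r1 -= 0·r0 → [0,-1,-2]
  r2 -= 1·r0 → [0,-1,-4]
  r2 -= 1·r1 → [0,0,-2]

L=[[1,0,0],[0,1,0],[1,1,1]] U=[[2,1,0],[0,-1,-2],[0,0,-2]]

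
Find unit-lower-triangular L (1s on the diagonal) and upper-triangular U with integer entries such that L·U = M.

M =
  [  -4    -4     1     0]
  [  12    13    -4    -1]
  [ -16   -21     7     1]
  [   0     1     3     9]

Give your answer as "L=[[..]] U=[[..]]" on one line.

L=[[1,0,0,0],[-3,1,0,0],[4,-5,1,0],[0,1,-2,1]] U=[[-4,-4,1,0],[0,1,-1,-1],[0,0,-2,-4],[0,0,0,2]]

  R1 -= -3·R0 → [0,1,-1,-1]
  R2 -= 4·R0 → [0,-5,3,1]
  R3 -= 0·R0 → [0,1,3,9]
  R2 -= -5·R1 → [0,0,-2,-4]
  R3 -= 1·R1 → [0,0,4,10]
  R3 -= -2·R2 → [0,0,0,2]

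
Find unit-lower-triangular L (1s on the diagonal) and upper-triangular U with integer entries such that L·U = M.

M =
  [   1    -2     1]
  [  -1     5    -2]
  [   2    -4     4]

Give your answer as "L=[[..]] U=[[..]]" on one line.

  R1 -= -1·R0 → [0,3,-1]
  R2 -= 2·R0 → [0,0,2]
  R2 -= 0·R1 → [0,0,2]

L=[[1,0,0],[-1,1,0],[2,0,1]] U=[[1,-2,1],[0,3,-1],[0,0,2]]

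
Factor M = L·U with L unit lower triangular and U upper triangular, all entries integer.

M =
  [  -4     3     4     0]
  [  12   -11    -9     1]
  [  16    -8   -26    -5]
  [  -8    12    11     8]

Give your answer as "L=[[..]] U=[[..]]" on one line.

  row1 -= -3·row0 → [0,-2,3,1]
  row2 -= -4·row0 → [0,4,-10,-5]
  row3 -= 2·row0 → [0,6,3,8]
  row2 -= -2·row1 → [0,0,-4,-3]
  row3 -= -3·row1 → [0,0,12,11]
  row3 -= -3·row2 → [0,0,0,2]

L=[[1,0,0,0],[-3,1,0,0],[-4,-2,1,0],[2,-3,-3,1]] U=[[-4,3,4,0],[0,-2,3,1],[0,0,-4,-3],[0,0,0,2]]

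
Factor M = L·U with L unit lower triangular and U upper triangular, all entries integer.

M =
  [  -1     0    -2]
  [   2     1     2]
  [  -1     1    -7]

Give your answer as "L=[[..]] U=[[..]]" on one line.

  r1 -= -2·r0 → [0,1,-2]
  r2 -= 1·r0 → [0,1,-5]
  r2 -= 1·r1 → [0,0,-3]

L=[[1,0,0],[-2,1,0],[1,1,1]] U=[[-1,0,-2],[0,1,-2],[0,0,-3]]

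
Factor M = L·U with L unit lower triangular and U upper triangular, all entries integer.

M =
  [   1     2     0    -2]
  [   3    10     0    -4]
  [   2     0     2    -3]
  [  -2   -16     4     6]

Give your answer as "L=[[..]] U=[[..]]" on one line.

  R1 -= 3·R0 → [0,4,0,2]
  R2 -= 2·R0 → [0,-4,2,1]
  R3 -= -2·R0 → [0,-12,4,2]
  R2 -= -1·R1 → [0,0,2,3]
  R3 -= -3·R1 → [0,0,4,8]
  R3 -= 2·R2 → [0,0,0,2]

L=[[1,0,0,0],[3,1,0,0],[2,-1,1,0],[-2,-3,2,1]] U=[[1,2,0,-2],[0,4,0,2],[0,0,2,3],[0,0,0,2]]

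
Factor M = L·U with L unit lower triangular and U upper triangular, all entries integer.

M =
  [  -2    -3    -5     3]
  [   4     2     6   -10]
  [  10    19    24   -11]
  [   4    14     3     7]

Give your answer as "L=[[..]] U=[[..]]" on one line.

  R1 -= -2·R0 → [0,-4,-4,-4]
  R2 -= -5·R0 → [0,4,-1,4]
  R3 -= -2·R0 → [0,8,-7,13]
  R2 -= -1·R1 → [0,0,-5,0]
  R3 -= -2·R1 → [0,0,-15,5]
  R3 -= 3·R2 → [0,0,0,5]

L=[[1,0,0,0],[-2,1,0,0],[-5,-1,1,0],[-2,-2,3,1]] U=[[-2,-3,-5,3],[0,-4,-4,-4],[0,0,-5,0],[0,0,0,5]]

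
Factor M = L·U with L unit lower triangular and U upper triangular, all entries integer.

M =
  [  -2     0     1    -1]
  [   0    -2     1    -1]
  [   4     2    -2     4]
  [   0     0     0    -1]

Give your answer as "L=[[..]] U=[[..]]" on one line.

  row1 -= 0·row0 → [0,-2,1,-1]
  row2 -= -2·row0 → [0,2,0,2]
  row3 -= 0·row0 → [0,0,0,-1]
  row2 -= -1·row1 → [0,0,1,1]
  row3 -= 0·row1 → [0,0,0,-1]
  row3 -= 0·row2 → [0,0,0,-1]

L=[[1,0,0,0],[0,1,0,0],[-2,-1,1,0],[0,0,0,1]] U=[[-2,0,1,-1],[0,-2,1,-1],[0,0,1,1],[0,0,0,-1]]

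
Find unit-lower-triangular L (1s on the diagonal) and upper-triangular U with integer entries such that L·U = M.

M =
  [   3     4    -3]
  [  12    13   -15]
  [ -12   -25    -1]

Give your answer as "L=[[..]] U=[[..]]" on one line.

L=[[1,0,0],[4,1,0],[-4,3,1]] U=[[3,4,-3],[0,-3,-3],[0,0,-4]]

  row1 -= 4·row0 → [0,-3,-3]
  row2 -= -4·row0 → [0,-9,-13]
  row2 -= 3·row1 → [0,0,-4]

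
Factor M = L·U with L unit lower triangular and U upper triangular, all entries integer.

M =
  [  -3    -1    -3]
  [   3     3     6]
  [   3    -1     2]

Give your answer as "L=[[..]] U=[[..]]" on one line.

L=[[1,0,0],[-1,1,0],[-1,-1,1]] U=[[-3,-1,-3],[0,2,3],[0,0,2]]

  r1 -= -1·r0 → [0,2,3]
  r2 -= -1·r0 → [0,-2,-1]
  r2 -= -1·r1 → [0,0,2]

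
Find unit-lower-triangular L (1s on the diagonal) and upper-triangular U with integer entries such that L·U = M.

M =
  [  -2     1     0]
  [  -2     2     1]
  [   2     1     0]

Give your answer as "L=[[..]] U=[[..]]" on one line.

  R1 -= 1·R0 → [0,1,1]
  R2 -= -1·R0 → [0,2,0]
  R2 -= 2·R1 → [0,0,-2]

L=[[1,0,0],[1,1,0],[-1,2,1]] U=[[-2,1,0],[0,1,1],[0,0,-2]]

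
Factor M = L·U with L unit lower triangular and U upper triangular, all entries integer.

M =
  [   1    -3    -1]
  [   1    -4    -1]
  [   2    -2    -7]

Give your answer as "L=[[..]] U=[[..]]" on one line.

  r1 -= 1·r0 → [0,-1,0]
  r2 -= 2·r0 → [0,4,-5]
  r2 -= -4·r1 → [0,0,-5]

L=[[1,0,0],[1,1,0],[2,-4,1]] U=[[1,-3,-1],[0,-1,0],[0,0,-5]]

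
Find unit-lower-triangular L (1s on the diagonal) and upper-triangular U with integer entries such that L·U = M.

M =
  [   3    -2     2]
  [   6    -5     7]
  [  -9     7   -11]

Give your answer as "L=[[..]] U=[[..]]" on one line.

  R1 -= 2·R0 → [0,-1,3]
  R2 -= -3·R0 → [0,1,-5]
  R2 -= -1·R1 → [0,0,-2]

L=[[1,0,0],[2,1,0],[-3,-1,1]] U=[[3,-2,2],[0,-1,3],[0,0,-2]]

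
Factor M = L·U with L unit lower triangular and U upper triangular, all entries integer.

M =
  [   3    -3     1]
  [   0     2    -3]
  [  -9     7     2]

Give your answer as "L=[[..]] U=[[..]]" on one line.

  row1 -= 0·row0 → [0,2,-3]
  row2 -= -3·row0 → [0,-2,5]
  row2 -= -1·row1 → [0,0,2]

L=[[1,0,0],[0,1,0],[-3,-1,1]] U=[[3,-3,1],[0,2,-3],[0,0,2]]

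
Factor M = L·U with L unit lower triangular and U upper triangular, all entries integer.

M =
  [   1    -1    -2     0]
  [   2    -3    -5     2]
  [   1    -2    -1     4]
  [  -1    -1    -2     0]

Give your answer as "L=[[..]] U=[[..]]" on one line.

L=[[1,0,0,0],[2,1,0,0],[1,1,1,0],[-1,2,-1,1]] U=[[1,-1,-2,0],[0,-1,-1,2],[0,0,2,2],[0,0,0,-2]]

  r1 -= 2·r0 → [0,-1,-1,2]
  r2 -= 1·r0 → [0,-1,1,4]
  r3 -= -1·r0 → [0,-2,-4,0]
  r2 -= 1·r1 → [0,0,2,2]
  r3 -= 2·r1 → [0,0,-2,-4]
  r3 -= -1·r2 → [0,0,0,-2]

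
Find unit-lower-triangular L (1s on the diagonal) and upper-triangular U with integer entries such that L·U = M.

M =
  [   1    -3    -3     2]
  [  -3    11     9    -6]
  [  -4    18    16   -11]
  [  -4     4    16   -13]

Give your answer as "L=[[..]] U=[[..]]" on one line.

L=[[1,0,0,0],[-3,1,0,0],[-4,3,1,0],[-4,-4,1,1]] U=[[1,-3,-3,2],[0,2,0,0],[0,0,4,-3],[0,0,0,-2]]

  row1 -= -3·row0 → [0,2,0,0]
  row2 -= -4·row0 → [0,6,4,-3]
  row3 -= -4·row0 → [0,-8,4,-5]
  row2 -= 3·row1 → [0,0,4,-3]
  row3 -= -4·row1 → [0,0,4,-5]
  row3 -= 1·row2 → [0,0,0,-2]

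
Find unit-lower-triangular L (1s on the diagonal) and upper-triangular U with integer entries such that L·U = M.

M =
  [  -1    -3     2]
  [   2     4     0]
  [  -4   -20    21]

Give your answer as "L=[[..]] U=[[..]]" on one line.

  R1 -= -2·R0 → [0,-2,4]
  R2 -= 4·R0 → [0,-8,13]
  R2 -= 4·R1 → [0,0,-3]

L=[[1,0,0],[-2,1,0],[4,4,1]] U=[[-1,-3,2],[0,-2,4],[0,0,-3]]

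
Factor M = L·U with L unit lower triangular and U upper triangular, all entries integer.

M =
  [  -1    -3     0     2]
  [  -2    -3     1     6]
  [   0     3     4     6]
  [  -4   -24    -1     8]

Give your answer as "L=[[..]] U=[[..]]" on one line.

  row1 -= 2·row0 → [0,3,1,2]
  row2 -= 0·row0 → [0,3,4,6]
  row3 -= 4·row0 → [0,-12,-1,0]
  row2 -= 1·row1 → [0,0,3,4]
  row3 -= -4·row1 → [0,0,3,8]
  row3 -= 1·row2 → [0,0,0,4]

L=[[1,0,0,0],[2,1,0,0],[0,1,1,0],[4,-4,1,1]] U=[[-1,-3,0,2],[0,3,1,2],[0,0,3,4],[0,0,0,4]]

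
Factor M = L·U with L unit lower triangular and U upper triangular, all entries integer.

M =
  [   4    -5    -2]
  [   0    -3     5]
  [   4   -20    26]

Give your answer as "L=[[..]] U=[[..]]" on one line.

L=[[1,0,0],[0,1,0],[1,5,1]] U=[[4,-5,-2],[0,-3,5],[0,0,3]]

  row1 -= 0·row0 → [0,-3,5]
  row2 -= 1·row0 → [0,-15,28]
  row2 -= 5·row1 → [0,0,3]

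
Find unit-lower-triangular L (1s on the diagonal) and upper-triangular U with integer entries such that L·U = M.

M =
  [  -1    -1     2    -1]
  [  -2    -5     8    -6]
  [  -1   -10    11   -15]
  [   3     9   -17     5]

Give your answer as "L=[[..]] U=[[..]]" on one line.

  row1 -= 2·row0 → [0,-3,4,-4]
  row2 -= 1·row0 → [0,-9,9,-14]
  row3 -= -3·row0 → [0,6,-11,2]
  row2 -= 3·row1 → [0,0,-3,-2]
  row3 -= -2·row1 → [0,0,-3,-6]
  row3 -= 1·row2 → [0,0,0,-4]

L=[[1,0,0,0],[2,1,0,0],[1,3,1,0],[-3,-2,1,1]] U=[[-1,-1,2,-1],[0,-3,4,-4],[0,0,-3,-2],[0,0,0,-4]]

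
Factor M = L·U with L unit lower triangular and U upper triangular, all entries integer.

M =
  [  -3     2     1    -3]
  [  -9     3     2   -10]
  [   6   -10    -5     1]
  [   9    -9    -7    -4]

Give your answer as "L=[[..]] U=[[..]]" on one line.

L=[[1,0,0,0],[3,1,0,0],[-2,2,1,0],[-3,1,3,1]] U=[[-3,2,1,-3],[0,-3,-1,-1],[0,0,-1,-3],[0,0,0,-3]]

  r1 -= 3·r0 → [0,-3,-1,-1]
  r2 -= -2·r0 → [0,-6,-3,-5]
  r3 -= -3·r0 → [0,-3,-4,-13]
  r2 -= 2·r1 → [0,0,-1,-3]
  r3 -= 1·r1 → [0,0,-3,-12]
  r3 -= 3·r2 → [0,0,0,-3]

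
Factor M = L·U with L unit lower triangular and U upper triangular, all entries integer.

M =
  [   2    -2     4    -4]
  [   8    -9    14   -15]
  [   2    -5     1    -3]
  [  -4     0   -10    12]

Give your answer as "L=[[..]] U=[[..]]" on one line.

  row1 -= 4·row0 → [0,-1,-2,1]
  row2 -= 1·row0 → [0,-3,-3,1]
  row3 -= -2·row0 → [0,-4,-2,4]
  row2 -= 3·row1 → [0,0,3,-2]
  row3 -= 4·row1 → [0,0,6,0]
  row3 -= 2·row2 → [0,0,0,4]

L=[[1,0,0,0],[4,1,0,0],[1,3,1,0],[-2,4,2,1]] U=[[2,-2,4,-4],[0,-1,-2,1],[0,0,3,-2],[0,0,0,4]]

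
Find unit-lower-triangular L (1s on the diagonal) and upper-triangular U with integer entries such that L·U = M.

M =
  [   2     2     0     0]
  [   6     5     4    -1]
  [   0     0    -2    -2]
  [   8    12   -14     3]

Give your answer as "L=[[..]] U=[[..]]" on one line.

  R1 -= 3·R0 → [0,-1,4,-1]
  R2 -= 0·R0 → [0,0,-2,-2]
  R3 -= 4·R0 → [0,4,-14,3]
  R2 -= 0·R1 → [0,0,-2,-2]
  R3 -= -4·R1 → [0,0,2,-1]
  R3 -= -1·R2 → [0,0,0,-3]

L=[[1,0,0,0],[3,1,0,0],[0,0,1,0],[4,-4,-1,1]] U=[[2,2,0,0],[0,-1,4,-1],[0,0,-2,-2],[0,0,0,-3]]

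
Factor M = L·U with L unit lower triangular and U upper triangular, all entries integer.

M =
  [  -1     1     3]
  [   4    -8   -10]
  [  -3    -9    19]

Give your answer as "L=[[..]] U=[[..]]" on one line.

L=[[1,0,0],[-4,1,0],[3,3,1]] U=[[-1,1,3],[0,-4,2],[0,0,4]]

  R1 -= -4·R0 → [0,-4,2]
  R2 -= 3·R0 → [0,-12,10]
  R2 -= 3·R1 → [0,0,4]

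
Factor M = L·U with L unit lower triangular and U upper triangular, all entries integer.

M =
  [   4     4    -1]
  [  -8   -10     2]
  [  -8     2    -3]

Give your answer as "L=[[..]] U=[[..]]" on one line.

L=[[1,0,0],[-2,1,0],[-2,-5,1]] U=[[4,4,-1],[0,-2,0],[0,0,-5]]

  row1 -= -2·row0 → [0,-2,0]
  row2 -= -2·row0 → [0,10,-5]
  row2 -= -5·row1 → [0,0,-5]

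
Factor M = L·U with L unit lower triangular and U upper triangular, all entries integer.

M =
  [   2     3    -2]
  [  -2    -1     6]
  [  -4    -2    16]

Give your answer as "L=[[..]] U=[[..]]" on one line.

L=[[1,0,0],[-1,1,0],[-2,2,1]] U=[[2,3,-2],[0,2,4],[0,0,4]]

  r1 -= -1·r0 → [0,2,4]
  r2 -= -2·r0 → [0,4,12]
  r2 -= 2·r1 → [0,0,4]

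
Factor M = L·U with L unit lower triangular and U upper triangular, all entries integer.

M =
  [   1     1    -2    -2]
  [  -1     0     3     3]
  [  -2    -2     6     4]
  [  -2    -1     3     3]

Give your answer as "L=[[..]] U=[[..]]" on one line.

  row1 -= -1·row0 → [0,1,1,1]
  row2 -= -2·row0 → [0,0,2,0]
  row3 -= -2·row0 → [0,1,-1,-1]
  row2 -= 0·row1 → [0,0,2,0]
  row3 -= 1·row1 → [0,0,-2,-2]
  row3 -= -1·row2 → [0,0,0,-2]

L=[[1,0,0,0],[-1,1,0,0],[-2,0,1,0],[-2,1,-1,1]] U=[[1,1,-2,-2],[0,1,1,1],[0,0,2,0],[0,0,0,-2]]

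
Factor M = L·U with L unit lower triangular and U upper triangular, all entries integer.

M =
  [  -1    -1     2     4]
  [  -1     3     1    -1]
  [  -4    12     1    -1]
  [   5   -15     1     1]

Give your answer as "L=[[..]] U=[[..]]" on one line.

L=[[1,0,0,0],[1,1,0,0],[4,4,1,0],[-5,-5,-2,1]] U=[[-1,-1,2,4],[0,4,-1,-5],[0,0,-3,3],[0,0,0,2]]

  r1 -= 1·r0 → [0,4,-1,-5]
  r2 -= 4·r0 → [0,16,-7,-17]
  r3 -= -5·r0 → [0,-20,11,21]
  r2 -= 4·r1 → [0,0,-3,3]
  r3 -= -5·r1 → [0,0,6,-4]
  r3 -= -2·r2 → [0,0,0,2]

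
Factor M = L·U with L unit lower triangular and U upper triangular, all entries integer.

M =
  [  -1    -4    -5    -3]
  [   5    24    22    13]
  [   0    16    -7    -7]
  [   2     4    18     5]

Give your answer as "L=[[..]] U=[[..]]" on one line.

L=[[1,0,0,0],[-5,1,0,0],[0,4,1,0],[-2,-1,1,1]] U=[[-1,-4,-5,-3],[0,4,-3,-2],[0,0,5,1],[0,0,0,-4]]

  R1 -= -5·R0 → [0,4,-3,-2]
  R2 -= 0·R0 → [0,16,-7,-7]
  R3 -= -2·R0 → [0,-4,8,-1]
  R2 -= 4·R1 → [0,0,5,1]
  R3 -= -1·R1 → [0,0,5,-3]
  R3 -= 1·R2 → [0,0,0,-4]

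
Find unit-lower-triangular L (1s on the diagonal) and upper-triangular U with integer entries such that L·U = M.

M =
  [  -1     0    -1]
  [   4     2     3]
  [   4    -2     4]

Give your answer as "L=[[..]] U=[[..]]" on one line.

L=[[1,0,0],[-4,1,0],[-4,-1,1]] U=[[-1,0,-1],[0,2,-1],[0,0,-1]]

  r1 -= -4·r0 → [0,2,-1]
  r2 -= -4·r0 → [0,-2,0]
  r2 -= -1·r1 → [0,0,-1]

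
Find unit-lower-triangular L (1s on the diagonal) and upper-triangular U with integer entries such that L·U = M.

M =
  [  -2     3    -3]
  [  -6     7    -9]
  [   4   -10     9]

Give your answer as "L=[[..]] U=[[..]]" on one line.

  R1 -= 3·R0 → [0,-2,0]
  R2 -= -2·R0 → [0,-4,3]
  R2 -= 2·R1 → [0,0,3]

L=[[1,0,0],[3,1,0],[-2,2,1]] U=[[-2,3,-3],[0,-2,0],[0,0,3]]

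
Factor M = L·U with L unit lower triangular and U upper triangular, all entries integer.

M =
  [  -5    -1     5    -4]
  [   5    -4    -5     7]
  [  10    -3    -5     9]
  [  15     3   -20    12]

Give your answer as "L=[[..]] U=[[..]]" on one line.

L=[[1,0,0,0],[-1,1,0,0],[-2,1,1,0],[-3,0,-1,1]] U=[[-5,-1,5,-4],[0,-5,0,3],[0,0,5,-2],[0,0,0,-2]]

  R1 -= -1·R0 → [0,-5,0,3]
  R2 -= -2·R0 → [0,-5,5,1]
  R3 -= -3·R0 → [0,0,-5,0]
  R2 -= 1·R1 → [0,0,5,-2]
  R3 -= 0·R1 → [0,0,-5,0]
  R3 -= -1·R2 → [0,0,0,-2]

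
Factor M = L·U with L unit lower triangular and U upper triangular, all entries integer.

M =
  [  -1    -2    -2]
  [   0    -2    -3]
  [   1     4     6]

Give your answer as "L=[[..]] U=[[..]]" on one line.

  r1 -= 0·r0 → [0,-2,-3]
  r2 -= -1·r0 → [0,2,4]
  r2 -= -1·r1 → [0,0,1]

L=[[1,0,0],[0,1,0],[-1,-1,1]] U=[[-1,-2,-2],[0,-2,-3],[0,0,1]]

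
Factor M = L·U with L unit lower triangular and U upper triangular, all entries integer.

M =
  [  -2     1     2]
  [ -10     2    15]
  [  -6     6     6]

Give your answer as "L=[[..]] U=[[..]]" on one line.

L=[[1,0,0],[5,1,0],[3,-1,1]] U=[[-2,1,2],[0,-3,5],[0,0,5]]

  row1 -= 5·row0 → [0,-3,5]
  row2 -= 3·row0 → [0,3,0]
  row2 -= -1·row1 → [0,0,5]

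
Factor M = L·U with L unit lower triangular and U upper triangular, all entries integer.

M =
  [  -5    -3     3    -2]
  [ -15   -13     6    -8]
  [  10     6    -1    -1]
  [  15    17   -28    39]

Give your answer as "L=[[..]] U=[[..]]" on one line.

  r1 -= 3·r0 → [0,-4,-3,-2]
  r2 -= -2·r0 → [0,0,5,-5]
  r3 -= -3·r0 → [0,8,-19,33]
  r2 -= 0·r1 → [0,0,5,-5]
  r3 -= -2·r1 → [0,0,-25,29]
  r3 -= -5·r2 → [0,0,0,4]

L=[[1,0,0,0],[3,1,0,0],[-2,0,1,0],[-3,-2,-5,1]] U=[[-5,-3,3,-2],[0,-4,-3,-2],[0,0,5,-5],[0,0,0,4]]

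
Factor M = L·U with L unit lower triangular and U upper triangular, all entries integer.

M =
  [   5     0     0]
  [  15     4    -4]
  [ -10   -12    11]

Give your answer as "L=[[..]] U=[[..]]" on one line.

  r1 -= 3·r0 → [0,4,-4]
  r2 -= -2·r0 → [0,-12,11]
  r2 -= -3·r1 → [0,0,-1]

L=[[1,0,0],[3,1,0],[-2,-3,1]] U=[[5,0,0],[0,4,-4],[0,0,-1]]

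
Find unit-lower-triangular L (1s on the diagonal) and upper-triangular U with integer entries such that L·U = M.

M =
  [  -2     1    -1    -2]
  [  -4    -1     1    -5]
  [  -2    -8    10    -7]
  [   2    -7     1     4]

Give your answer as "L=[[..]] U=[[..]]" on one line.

  r1 -= 2·r0 → [0,-3,3,-1]
  r2 -= 1·r0 → [0,-9,11,-5]
  r3 -= -1·r0 → [0,-6,0,2]
  r2 -= 3·r1 → [0,0,2,-2]
  r3 -= 2·r1 → [0,0,-6,4]
  r3 -= -3·r2 → [0,0,0,-2]

L=[[1,0,0,0],[2,1,0,0],[1,3,1,0],[-1,2,-3,1]] U=[[-2,1,-1,-2],[0,-3,3,-1],[0,0,2,-2],[0,0,0,-2]]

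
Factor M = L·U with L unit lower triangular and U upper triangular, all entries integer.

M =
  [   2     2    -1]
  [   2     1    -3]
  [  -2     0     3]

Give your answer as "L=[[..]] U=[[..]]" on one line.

L=[[1,0,0],[1,1,0],[-1,-2,1]] U=[[2,2,-1],[0,-1,-2],[0,0,-2]]

  row1 -= 1·row0 → [0,-1,-2]
  row2 -= -1·row0 → [0,2,2]
  row2 -= -2·row1 → [0,0,-2]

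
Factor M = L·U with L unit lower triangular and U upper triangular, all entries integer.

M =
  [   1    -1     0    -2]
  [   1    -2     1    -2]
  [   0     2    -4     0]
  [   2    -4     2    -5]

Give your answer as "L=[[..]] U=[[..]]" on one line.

L=[[1,0,0,0],[1,1,0,0],[0,-2,1,0],[2,2,0,1]] U=[[1,-1,0,-2],[0,-1,1,0],[0,0,-2,0],[0,0,0,-1]]

  r1 -= 1·r0 → [0,-1,1,0]
  r2 -= 0·r0 → [0,2,-4,0]
  r3 -= 2·r0 → [0,-2,2,-1]
  r2 -= -2·r1 → [0,0,-2,0]
  r3 -= 2·r1 → [0,0,0,-1]
  r3 -= 0·r2 → [0,0,0,-1]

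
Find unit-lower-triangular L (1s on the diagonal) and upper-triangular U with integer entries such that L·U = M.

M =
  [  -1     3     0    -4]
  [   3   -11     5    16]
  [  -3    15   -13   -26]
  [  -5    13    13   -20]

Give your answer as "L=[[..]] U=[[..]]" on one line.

L=[[1,0,0,0],[-3,1,0,0],[3,-3,1,0],[5,1,4,1]] U=[[-1,3,0,-4],[0,-2,5,4],[0,0,2,-2],[0,0,0,4]]

  r1 -= -3·r0 → [0,-2,5,4]
  r2 -= 3·r0 → [0,6,-13,-14]
  r3 -= 5·r0 → [0,-2,13,0]
  r2 -= -3·r1 → [0,0,2,-2]
  r3 -= 1·r1 → [0,0,8,-4]
  r3 -= 4·r2 → [0,0,0,4]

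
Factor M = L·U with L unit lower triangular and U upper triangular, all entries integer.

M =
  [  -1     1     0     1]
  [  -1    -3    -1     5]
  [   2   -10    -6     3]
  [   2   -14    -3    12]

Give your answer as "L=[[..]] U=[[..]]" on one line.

  R1 -= 1·R0 → [0,-4,-1,4]
  R2 -= -2·R0 → [0,-8,-6,5]
  R3 -= -2·R0 → [0,-12,-3,14]
  R2 -= 2·R1 → [0,0,-4,-3]
  R3 -= 3·R1 → [0,0,0,2]
  R3 -= 0·R2 → [0,0,0,2]

L=[[1,0,0,0],[1,1,0,0],[-2,2,1,0],[-2,3,0,1]] U=[[-1,1,0,1],[0,-4,-1,4],[0,0,-4,-3],[0,0,0,2]]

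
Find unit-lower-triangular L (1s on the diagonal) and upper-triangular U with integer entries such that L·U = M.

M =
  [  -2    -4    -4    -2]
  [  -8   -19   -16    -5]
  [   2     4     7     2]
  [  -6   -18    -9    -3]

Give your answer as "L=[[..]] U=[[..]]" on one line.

  row1 -= 4·row0 → [0,-3,0,3]
  row2 -= -1·row0 → [0,0,3,0]
  row3 -= 3·row0 → [0,-6,3,3]
  row2 -= 0·row1 → [0,0,3,0]
  row3 -= 2·row1 → [0,0,3,-3]
  row3 -= 1·row2 → [0,0,0,-3]

L=[[1,0,0,0],[4,1,0,0],[-1,0,1,0],[3,2,1,1]] U=[[-2,-4,-4,-2],[0,-3,0,3],[0,0,3,0],[0,0,0,-3]]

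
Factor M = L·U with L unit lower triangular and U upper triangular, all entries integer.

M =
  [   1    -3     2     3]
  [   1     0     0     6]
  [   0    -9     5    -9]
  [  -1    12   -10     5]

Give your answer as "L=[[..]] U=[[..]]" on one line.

L=[[1,0,0,0],[1,1,0,0],[0,-3,1,0],[-1,3,2,1]] U=[[1,-3,2,3],[0,3,-2,3],[0,0,-1,0],[0,0,0,-1]]

  r1 -= 1·r0 → [0,3,-2,3]
  r2 -= 0·r0 → [0,-9,5,-9]
  r3 -= -1·r0 → [0,9,-8,8]
  r2 -= -3·r1 → [0,0,-1,0]
  r3 -= 3·r1 → [0,0,-2,-1]
  r3 -= 2·r2 → [0,0,0,-1]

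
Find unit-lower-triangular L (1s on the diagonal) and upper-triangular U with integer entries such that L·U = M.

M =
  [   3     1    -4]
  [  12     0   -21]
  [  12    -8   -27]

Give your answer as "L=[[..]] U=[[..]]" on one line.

  R1 -= 4·R0 → [0,-4,-5]
  R2 -= 4·R0 → [0,-12,-11]
  R2 -= 3·R1 → [0,0,4]

L=[[1,0,0],[4,1,0],[4,3,1]] U=[[3,1,-4],[0,-4,-5],[0,0,4]]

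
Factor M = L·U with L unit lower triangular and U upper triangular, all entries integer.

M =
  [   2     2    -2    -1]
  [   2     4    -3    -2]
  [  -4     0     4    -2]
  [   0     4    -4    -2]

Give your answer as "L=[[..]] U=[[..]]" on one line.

  R1 -= 1·R0 → [0,2,-1,-1]
  R2 -= -2·R0 → [0,4,0,-4]
  R3 -= 0·R0 → [0,4,-4,-2]
  R2 -= 2·R1 → [0,0,2,-2]
  R3 -= 2·R1 → [0,0,-2,0]
  R3 -= -1·R2 → [0,0,0,-2]

L=[[1,0,0,0],[1,1,0,0],[-2,2,1,0],[0,2,-1,1]] U=[[2,2,-2,-1],[0,2,-1,-1],[0,0,2,-2],[0,0,0,-2]]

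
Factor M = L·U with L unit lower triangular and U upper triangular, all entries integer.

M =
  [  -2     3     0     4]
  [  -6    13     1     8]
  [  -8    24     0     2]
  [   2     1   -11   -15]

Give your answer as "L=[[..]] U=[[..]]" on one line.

  R1 -= 3·R0 → [0,4,1,-4]
  R2 -= 4·R0 → [0,12,0,-14]
  R3 -= -1·R0 → [0,4,-11,-11]
  R2 -= 3·R1 → [0,0,-3,-2]
  R3 -= 1·R1 → [0,0,-12,-7]
  R3 -= 4·R2 → [0,0,0,1]

L=[[1,0,0,0],[3,1,0,0],[4,3,1,0],[-1,1,4,1]] U=[[-2,3,0,4],[0,4,1,-4],[0,0,-3,-2],[0,0,0,1]]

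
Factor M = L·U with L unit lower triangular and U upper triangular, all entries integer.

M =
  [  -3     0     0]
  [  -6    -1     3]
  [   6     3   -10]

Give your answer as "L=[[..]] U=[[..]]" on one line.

  row1 -= 2·row0 → [0,-1,3]
  row2 -= -2·row0 → [0,3,-10]
  row2 -= -3·row1 → [0,0,-1]

L=[[1,0,0],[2,1,0],[-2,-3,1]] U=[[-3,0,0],[0,-1,3],[0,0,-1]]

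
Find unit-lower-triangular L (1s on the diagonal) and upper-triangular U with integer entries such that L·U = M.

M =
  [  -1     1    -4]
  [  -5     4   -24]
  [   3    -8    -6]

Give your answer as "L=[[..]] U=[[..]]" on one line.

L=[[1,0,0],[5,1,0],[-3,5,1]] U=[[-1,1,-4],[0,-1,-4],[0,0,2]]

  row1 -= 5·row0 → [0,-1,-4]
  row2 -= -3·row0 → [0,-5,-18]
  row2 -= 5·row1 → [0,0,2]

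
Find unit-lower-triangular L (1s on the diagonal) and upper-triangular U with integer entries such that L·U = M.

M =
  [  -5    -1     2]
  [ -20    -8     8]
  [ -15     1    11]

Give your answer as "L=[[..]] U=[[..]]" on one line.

L=[[1,0,0],[4,1,0],[3,-1,1]] U=[[-5,-1,2],[0,-4,0],[0,0,5]]

  row1 -= 4·row0 → [0,-4,0]
  row2 -= 3·row0 → [0,4,5]
  row2 -= -1·row1 → [0,0,5]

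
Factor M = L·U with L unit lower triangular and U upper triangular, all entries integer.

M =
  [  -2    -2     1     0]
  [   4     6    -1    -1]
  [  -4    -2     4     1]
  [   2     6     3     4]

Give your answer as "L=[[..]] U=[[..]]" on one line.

  row1 -= -2·row0 → [0,2,1,-1]
  row2 -= 2·row0 → [0,2,2,1]
  row3 -= -1·row0 → [0,4,4,4]
  row2 -= 1·row1 → [0,0,1,2]
  row3 -= 2·row1 → [0,0,2,6]
  row3 -= 2·row2 → [0,0,0,2]

L=[[1,0,0,0],[-2,1,0,0],[2,1,1,0],[-1,2,2,1]] U=[[-2,-2,1,0],[0,2,1,-1],[0,0,1,2],[0,0,0,2]]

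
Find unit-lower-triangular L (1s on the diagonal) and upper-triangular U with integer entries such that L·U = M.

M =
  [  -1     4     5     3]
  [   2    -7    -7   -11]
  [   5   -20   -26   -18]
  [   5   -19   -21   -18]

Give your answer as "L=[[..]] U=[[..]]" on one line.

L=[[1,0,0,0],[-2,1,0,0],[-5,0,1,0],[-5,1,-1,1]] U=[[-1,4,5,3],[0,1,3,-5],[0,0,-1,-3],[0,0,0,-1]]

  R1 -= -2·R0 → [0,1,3,-5]
  R2 -= -5·R0 → [0,0,-1,-3]
  R3 -= -5·R0 → [0,1,4,-3]
  R2 -= 0·R1 → [0,0,-1,-3]
  R3 -= 1·R1 → [0,0,1,2]
  R3 -= -1·R2 → [0,0,0,-1]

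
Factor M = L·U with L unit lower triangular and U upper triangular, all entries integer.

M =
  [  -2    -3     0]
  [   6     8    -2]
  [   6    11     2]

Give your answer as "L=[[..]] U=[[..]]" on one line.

L=[[1,0,0],[-3,1,0],[-3,-2,1]] U=[[-2,-3,0],[0,-1,-2],[0,0,-2]]

  R1 -= -3·R0 → [0,-1,-2]
  R2 -= -3·R0 → [0,2,2]
  R2 -= -2·R1 → [0,0,-2]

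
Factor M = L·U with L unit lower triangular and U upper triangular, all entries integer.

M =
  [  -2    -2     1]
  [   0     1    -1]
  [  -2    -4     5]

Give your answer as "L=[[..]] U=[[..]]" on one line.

L=[[1,0,0],[0,1,0],[1,-2,1]] U=[[-2,-2,1],[0,1,-1],[0,0,2]]

  r1 -= 0·r0 → [0,1,-1]
  r2 -= 1·r0 → [0,-2,4]
  r2 -= -2·r1 → [0,0,2]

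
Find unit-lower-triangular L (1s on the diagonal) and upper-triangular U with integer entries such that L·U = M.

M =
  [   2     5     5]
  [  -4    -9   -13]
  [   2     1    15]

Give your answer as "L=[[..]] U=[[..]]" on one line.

  r1 -= -2·r0 → [0,1,-3]
  r2 -= 1·r0 → [0,-4,10]
  r2 -= -4·r1 → [0,0,-2]

L=[[1,0,0],[-2,1,0],[1,-4,1]] U=[[2,5,5],[0,1,-3],[0,0,-2]]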